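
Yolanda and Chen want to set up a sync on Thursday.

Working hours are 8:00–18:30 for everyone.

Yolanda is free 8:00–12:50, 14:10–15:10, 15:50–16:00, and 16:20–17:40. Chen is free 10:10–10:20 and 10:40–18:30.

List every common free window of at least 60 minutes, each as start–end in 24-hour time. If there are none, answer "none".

10:40–12:50, 14:10–15:10, 16:20–17:40

Yolanda ∩ Chen: 10:10–10:20, 10:40–12:50, 14:10–15:10, 15:50–16:00, 16:20–17:40.
Windows ≥ 60 min: 10:40–12:50, 14:10–15:10, 16:20–17:40.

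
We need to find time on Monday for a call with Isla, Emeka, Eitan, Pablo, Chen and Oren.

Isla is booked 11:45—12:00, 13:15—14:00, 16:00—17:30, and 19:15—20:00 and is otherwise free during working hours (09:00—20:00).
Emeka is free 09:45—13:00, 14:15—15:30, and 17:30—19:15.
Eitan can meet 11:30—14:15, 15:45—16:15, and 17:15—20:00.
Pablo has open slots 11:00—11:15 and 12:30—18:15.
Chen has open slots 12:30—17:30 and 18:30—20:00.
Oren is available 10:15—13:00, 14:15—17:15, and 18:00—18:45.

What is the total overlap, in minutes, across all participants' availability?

30 minutes

Isla free within 09:00–20:00: 09:00–11:45, 12:00–13:15, 14:00–16:00, 17:30–19:15.
Isla ∩ Emeka: 09:45–11:45, 12:00–13:00, 14:15–15:30, 17:30–19:15.
Isla ∩ Emeka ∩ Eitan: 11:30–11:45, 12:00–13:00, 17:30–19:15.
Isla ∩ Emeka ∩ Eitan ∩ Pablo: 12:30–13:00, 17:30–18:15.
Isla ∩ Emeka ∩ Eitan ∩ Pablo ∩ Chen: 12:30–13:00.
Isla ∩ Emeka ∩ Eitan ∩ Pablo ∩ Chen ∩ Oren: 12:30–13:00.
Total common minutes: 30.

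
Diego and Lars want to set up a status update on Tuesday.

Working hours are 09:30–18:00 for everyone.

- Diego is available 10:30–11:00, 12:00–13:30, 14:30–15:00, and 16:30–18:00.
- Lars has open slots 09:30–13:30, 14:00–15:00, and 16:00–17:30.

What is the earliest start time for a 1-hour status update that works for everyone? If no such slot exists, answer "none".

12:00

Diego ∩ Lars: 10:30–11:00, 12:00–13:30, 14:30–15:00, 16:30–17:30.
Windows ≥ 60 min: 12:00–13:30, 16:30–17:30.
Earliest such window starts at 12:00.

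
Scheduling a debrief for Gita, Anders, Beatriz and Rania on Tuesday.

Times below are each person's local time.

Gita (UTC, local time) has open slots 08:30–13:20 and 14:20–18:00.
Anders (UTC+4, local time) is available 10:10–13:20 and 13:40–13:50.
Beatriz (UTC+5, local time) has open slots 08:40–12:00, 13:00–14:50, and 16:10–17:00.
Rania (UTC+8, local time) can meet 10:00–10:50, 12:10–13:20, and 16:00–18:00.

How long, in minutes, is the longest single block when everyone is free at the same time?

Gita → UTC: 08:30–13:20, 14:20–18:00.
Anders → UTC: 06:10–09:20, 09:40–09:50.
Beatriz → UTC: 03:40–07:00, 08:00–09:50, 11:10–12:00.
Rania → UTC: 02:00–02:50, 04:10–05:20, 08:00–10:00.
Gita ∩ Anders: 08:30–09:20, 09:40–09:50.
Gita ∩ Anders ∩ Beatriz: 08:30–09:20, 09:40–09:50.
Gita ∩ Anders ∩ Beatriz ∩ Rania: 08:30–09:20, 09:40–09:50.
Common window lengths: 50, 10 min; longest is 50.

50 minutes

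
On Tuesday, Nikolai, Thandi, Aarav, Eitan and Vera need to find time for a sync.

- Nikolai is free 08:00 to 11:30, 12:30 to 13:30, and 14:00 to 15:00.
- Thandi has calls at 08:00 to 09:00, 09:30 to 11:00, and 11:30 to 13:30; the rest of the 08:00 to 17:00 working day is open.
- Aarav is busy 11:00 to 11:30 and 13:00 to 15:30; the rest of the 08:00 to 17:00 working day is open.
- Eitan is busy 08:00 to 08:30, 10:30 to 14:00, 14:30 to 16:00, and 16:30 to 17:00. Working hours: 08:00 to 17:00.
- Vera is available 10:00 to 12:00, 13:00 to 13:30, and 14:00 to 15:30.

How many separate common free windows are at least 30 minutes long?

Thandi free within 08:00–17:00: 09:00–09:30, 11:00–11:30, 13:30–17:00.
Aarav free within 08:00–17:00: 08:00–11:00, 11:30–13:00, 15:30–17:00.
Eitan free within 08:00–17:00: 08:30–10:30, 14:00–14:30, 16:00–16:30.
Nikolai ∩ Thandi: 09:00–09:30, 11:00–11:30, 14:00–15:00.
Nikolai ∩ Thandi ∩ Aarav: 09:00–09:30.
Nikolai ∩ Thandi ∩ Aarav ∩ Eitan: 09:00–09:30.
Nikolai ∩ Thandi ∩ Aarav ∩ Eitan ∩ Vera: (none).
Windows ≥ 30 min: (none).
That's 0 windows.

0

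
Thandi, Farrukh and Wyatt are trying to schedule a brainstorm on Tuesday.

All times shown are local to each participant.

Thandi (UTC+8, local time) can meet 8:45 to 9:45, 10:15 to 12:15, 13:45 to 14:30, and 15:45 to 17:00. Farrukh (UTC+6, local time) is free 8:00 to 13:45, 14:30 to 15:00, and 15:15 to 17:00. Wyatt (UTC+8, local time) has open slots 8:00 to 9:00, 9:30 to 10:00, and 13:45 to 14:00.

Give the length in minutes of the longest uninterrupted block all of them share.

Thandi → UTC: 00:45–01:45, 02:15–04:15, 05:45–06:30, 07:45–09:00.
Farrukh → UTC: 02:00–07:45, 08:30–09:00, 09:15–11:00.
Wyatt → UTC: 00:00–01:00, 01:30–02:00, 05:45–06:00.
Thandi ∩ Farrukh: 02:15–04:15, 05:45–06:30, 08:30–09:00.
Thandi ∩ Farrukh ∩ Wyatt: 05:45–06:00.
Single common window of 15 minutes.

15 minutes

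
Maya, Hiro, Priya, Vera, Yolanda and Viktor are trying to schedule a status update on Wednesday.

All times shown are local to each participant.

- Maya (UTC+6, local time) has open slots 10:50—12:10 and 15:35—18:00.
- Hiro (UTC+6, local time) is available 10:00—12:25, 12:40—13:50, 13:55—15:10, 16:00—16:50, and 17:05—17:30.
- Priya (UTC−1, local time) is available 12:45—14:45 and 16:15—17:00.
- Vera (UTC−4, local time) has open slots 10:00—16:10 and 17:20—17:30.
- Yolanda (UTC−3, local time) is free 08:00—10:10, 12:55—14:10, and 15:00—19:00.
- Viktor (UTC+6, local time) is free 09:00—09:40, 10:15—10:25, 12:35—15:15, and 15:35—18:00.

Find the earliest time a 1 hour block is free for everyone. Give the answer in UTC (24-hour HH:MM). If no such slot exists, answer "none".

Maya → UTC: 04:50–06:10, 09:35–12:00.
Hiro → UTC: 04:00–06:25, 06:40–07:50, 07:55–09:10, 10:00–10:50, 11:05–11:30.
Priya → UTC: 13:45–15:45, 17:15–18:00.
Vera → UTC: 14:00–20:10, 21:20–21:30.
Yolanda → UTC: 11:00–13:10, 15:55–17:10, 18:00–22:00.
Viktor → UTC: 03:00–03:40, 04:15–04:25, 06:35–09:15, 09:35–12:00.
Maya ∩ Hiro: 04:50–06:10, 10:00–10:50, 11:05–11:30.
Maya ∩ Hiro ∩ Priya: (none).
Maya ∩ Hiro ∩ Priya ∩ Vera: (none).
Maya ∩ Hiro ∩ Priya ∩ Vera ∩ Yolanda: (none).
Maya ∩ Hiro ∩ Priya ∩ Vera ∩ Yolanda ∩ Viktor: (none).
Windows ≥ 60 min: (none).

none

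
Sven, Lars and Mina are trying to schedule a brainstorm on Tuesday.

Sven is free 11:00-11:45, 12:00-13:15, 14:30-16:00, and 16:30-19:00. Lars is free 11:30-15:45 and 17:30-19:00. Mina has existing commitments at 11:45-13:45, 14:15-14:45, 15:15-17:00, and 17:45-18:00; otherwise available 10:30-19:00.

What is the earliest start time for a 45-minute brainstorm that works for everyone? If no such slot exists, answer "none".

18:00

Mina free within 10:30–19:00: 10:30–11:45, 13:45–14:15, 14:45–15:15, 17:00–17:45, 18:00–19:00.
Sven ∩ Lars: 11:30–11:45, 12:00–13:15, 14:30–15:45, 17:30–19:00.
Sven ∩ Lars ∩ Mina: 11:30–11:45, 14:45–15:15, 17:30–17:45, 18:00–19:00.
Windows ≥ 45 min: 18:00–19:00.
Earliest such window starts at 18:00.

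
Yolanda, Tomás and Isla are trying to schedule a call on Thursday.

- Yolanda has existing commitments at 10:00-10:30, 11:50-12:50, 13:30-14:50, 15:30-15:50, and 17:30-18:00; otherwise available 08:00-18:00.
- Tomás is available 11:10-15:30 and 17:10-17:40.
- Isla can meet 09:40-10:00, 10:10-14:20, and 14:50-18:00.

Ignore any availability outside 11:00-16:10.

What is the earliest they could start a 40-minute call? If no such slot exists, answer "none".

Yolanda free within 08:00–18:00: 08:00–10:00, 10:30–11:50, 12:50–13:30, 14:50–15:30, 15:50–17:30.
Yolanda ∩ Tomás: 11:10–11:50, 12:50–13:30, 14:50–15:30, 17:10–17:30.
Yolanda ∩ Tomás ∩ Isla: 11:10–11:50, 12:50–13:30, 14:50–15:30, 17:10–17:30.
Restricted to 11:00–16:10: 11:10–11:50, 12:50–13:30, 14:50–15:30.
Windows ≥ 40 min: 11:10–11:50, 12:50–13:30, 14:50–15:30.
Earliest such window starts at 11:10.

11:10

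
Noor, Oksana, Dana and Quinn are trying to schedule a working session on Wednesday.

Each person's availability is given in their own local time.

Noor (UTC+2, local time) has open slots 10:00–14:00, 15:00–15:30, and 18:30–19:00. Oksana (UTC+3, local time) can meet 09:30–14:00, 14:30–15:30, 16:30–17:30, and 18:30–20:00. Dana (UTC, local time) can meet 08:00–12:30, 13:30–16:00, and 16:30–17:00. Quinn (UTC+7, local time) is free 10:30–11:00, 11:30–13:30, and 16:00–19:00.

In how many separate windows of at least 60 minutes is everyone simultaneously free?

1

Noor → UTC: 08:00–12:00, 13:00–13:30, 16:30–17:00.
Oksana → UTC: 06:30–11:00, 11:30–12:30, 13:30–14:30, 15:30–17:00.
Dana → UTC: 08:00–12:30, 13:30–16:00, 16:30–17:00.
Quinn → UTC: 03:30–04:00, 04:30–06:30, 09:00–12:00.
Noor ∩ Oksana: 08:00–11:00, 11:30–12:00, 16:30–17:00.
Noor ∩ Oksana ∩ Dana: 08:00–11:00, 11:30–12:00, 16:30–17:00.
Noor ∩ Oksana ∩ Dana ∩ Quinn: 09:00–11:00, 11:30–12:00.
Windows ≥ 60 min: 09:00–11:00.
That's 1 window.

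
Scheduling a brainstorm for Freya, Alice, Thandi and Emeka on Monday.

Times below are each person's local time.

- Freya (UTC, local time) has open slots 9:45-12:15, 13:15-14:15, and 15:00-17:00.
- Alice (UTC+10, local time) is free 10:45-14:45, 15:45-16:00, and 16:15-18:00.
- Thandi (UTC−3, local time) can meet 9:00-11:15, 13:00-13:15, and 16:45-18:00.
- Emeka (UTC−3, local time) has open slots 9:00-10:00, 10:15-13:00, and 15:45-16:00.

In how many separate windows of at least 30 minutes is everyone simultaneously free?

0

Freya → UTC: 09:45–12:15, 13:15–14:15, 15:00–17:00.
Alice → UTC: 00:45–04:45, 05:45–06:00, 06:15–08:00.
Thandi → UTC: 12:00–14:15, 16:00–16:15, 19:45–21:00.
Emeka → UTC: 12:00–13:00, 13:15–16:00, 18:45–19:00.
Freya ∩ Alice: (none).
Freya ∩ Alice ∩ Thandi: (none).
Freya ∩ Alice ∩ Thandi ∩ Emeka: (none).
Windows ≥ 30 min: (none).
That's 0 windows.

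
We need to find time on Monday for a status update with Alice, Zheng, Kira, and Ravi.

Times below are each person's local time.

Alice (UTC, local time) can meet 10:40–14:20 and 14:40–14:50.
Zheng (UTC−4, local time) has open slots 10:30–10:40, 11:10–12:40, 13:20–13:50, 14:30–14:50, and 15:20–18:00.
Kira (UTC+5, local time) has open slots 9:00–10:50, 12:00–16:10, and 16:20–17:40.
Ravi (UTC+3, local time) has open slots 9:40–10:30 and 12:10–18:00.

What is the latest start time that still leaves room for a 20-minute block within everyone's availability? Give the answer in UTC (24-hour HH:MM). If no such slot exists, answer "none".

Alice → UTC: 10:40–14:20, 14:40–14:50.
Zheng → UTC: 14:30–14:40, 15:10–16:40, 17:20–17:50, 18:30–18:50, 19:20–22:00.
Kira → UTC: 04:00–05:50, 07:00–11:10, 11:20–12:40.
Ravi → UTC: 06:40–07:30, 09:10–15:00.
Alice ∩ Zheng: (none).
Alice ∩ Zheng ∩ Kira: (none).
Alice ∩ Zheng ∩ Kira ∩ Ravi: (none).
Windows ≥ 20 min: (none).

none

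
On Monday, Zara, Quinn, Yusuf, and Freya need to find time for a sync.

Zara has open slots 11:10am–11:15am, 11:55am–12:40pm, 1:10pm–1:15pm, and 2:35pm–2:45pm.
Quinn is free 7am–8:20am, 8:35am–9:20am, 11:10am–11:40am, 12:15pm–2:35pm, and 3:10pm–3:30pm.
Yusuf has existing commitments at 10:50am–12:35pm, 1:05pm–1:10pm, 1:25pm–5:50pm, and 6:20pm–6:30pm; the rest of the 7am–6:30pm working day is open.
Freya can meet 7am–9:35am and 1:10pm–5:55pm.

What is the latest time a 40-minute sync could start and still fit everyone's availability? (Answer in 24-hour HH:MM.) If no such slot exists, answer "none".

none

Yusuf free within 07:00–18:30: 07:00–10:50, 12:35–13:05, 13:10–13:25, 17:50–18:20.
Zara ∩ Quinn: 11:10–11:15, 12:15–12:40, 13:10–13:15.
Zara ∩ Quinn ∩ Yusuf: 12:35–12:40, 13:10–13:15.
Zara ∩ Quinn ∩ Yusuf ∩ Freya: 13:10–13:15.
Windows ≥ 40 min: (none).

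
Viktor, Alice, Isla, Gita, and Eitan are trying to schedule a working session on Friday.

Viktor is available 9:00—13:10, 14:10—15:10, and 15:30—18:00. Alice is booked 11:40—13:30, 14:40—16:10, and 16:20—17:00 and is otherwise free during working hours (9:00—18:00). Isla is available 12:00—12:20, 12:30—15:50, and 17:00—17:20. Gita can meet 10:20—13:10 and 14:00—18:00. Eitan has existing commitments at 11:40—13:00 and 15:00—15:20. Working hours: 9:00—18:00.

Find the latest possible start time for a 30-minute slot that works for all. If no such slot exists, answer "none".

Alice free within 09:00–18:00: 09:00–11:40, 13:30–14:40, 16:10–16:20, 17:00–18:00.
Eitan free within 09:00–18:00: 09:00–11:40, 13:00–15:00, 15:20–18:00.
Viktor ∩ Alice: 09:00–11:40, 14:10–14:40, 16:10–16:20, 17:00–18:00.
Viktor ∩ Alice ∩ Isla: 14:10–14:40, 17:00–17:20.
Viktor ∩ Alice ∩ Isla ∩ Gita: 14:10–14:40, 17:00–17:20.
Viktor ∩ Alice ∩ Isla ∩ Gita ∩ Eitan: 14:10–14:40, 17:00–17:20.
Windows ≥ 30 min: 14:10–14:40.
Latest start in the last window 14:10–14:40 is 14:40 − 30 min = 14:10.

14:10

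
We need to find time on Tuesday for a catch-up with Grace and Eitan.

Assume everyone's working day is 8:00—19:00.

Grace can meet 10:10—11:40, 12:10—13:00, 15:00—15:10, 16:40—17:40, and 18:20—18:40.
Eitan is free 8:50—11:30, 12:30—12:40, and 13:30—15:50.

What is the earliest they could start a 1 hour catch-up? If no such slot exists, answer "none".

10:10

Grace ∩ Eitan: 10:10–11:30, 12:30–12:40, 15:00–15:10.
Windows ≥ 60 min: 10:10–11:30.
Earliest such window starts at 10:10.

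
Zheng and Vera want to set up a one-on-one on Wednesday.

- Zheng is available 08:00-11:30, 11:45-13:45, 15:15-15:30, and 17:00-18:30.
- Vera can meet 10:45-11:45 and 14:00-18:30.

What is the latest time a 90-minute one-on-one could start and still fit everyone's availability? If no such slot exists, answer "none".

17:00

Zheng ∩ Vera: 10:45–11:30, 15:15–15:30, 17:00–18:30.
Windows ≥ 90 min: 17:00–18:30.
Latest start in the last window 17:00–18:30 is 18:30 − 90 min = 17:00.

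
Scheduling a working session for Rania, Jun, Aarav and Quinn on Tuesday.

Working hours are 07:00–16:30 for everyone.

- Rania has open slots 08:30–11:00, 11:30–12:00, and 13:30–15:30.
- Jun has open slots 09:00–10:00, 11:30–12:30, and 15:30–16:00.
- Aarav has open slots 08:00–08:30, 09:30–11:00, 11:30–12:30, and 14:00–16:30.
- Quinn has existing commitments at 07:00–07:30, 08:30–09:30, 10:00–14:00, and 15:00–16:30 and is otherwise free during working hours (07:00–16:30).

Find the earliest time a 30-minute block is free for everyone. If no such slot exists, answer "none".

Quinn free within 07:00–16:30: 07:30–08:30, 09:30–10:00, 14:00–15:00.
Rania ∩ Jun: 09:00–10:00, 11:30–12:00.
Rania ∩ Jun ∩ Aarav: 09:30–10:00, 11:30–12:00.
Rania ∩ Jun ∩ Aarav ∩ Quinn: 09:30–10:00.
Windows ≥ 30 min: 09:30–10:00.
Earliest such window starts at 09:30.

09:30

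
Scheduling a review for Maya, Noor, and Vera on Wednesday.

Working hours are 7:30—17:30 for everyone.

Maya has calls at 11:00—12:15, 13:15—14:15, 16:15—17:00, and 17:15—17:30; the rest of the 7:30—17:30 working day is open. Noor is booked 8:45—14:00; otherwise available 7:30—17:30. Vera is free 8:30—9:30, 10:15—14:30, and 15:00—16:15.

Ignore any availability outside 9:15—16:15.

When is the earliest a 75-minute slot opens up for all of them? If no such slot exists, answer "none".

Maya free within 07:30–17:30: 07:30–11:00, 12:15–13:15, 14:15–16:15, 17:00–17:15.
Noor free within 07:30–17:30: 07:30–08:45, 14:00–17:30.
Maya ∩ Noor: 07:30–08:45, 14:15–16:15, 17:00–17:15.
Maya ∩ Noor ∩ Vera: 08:30–08:45, 14:15–14:30, 15:00–16:15.
Restricted to 09:15–16:15: 14:15–14:30, 15:00–16:15.
Windows ≥ 75 min: 15:00–16:15.
Earliest such window starts at 15:00.

15:00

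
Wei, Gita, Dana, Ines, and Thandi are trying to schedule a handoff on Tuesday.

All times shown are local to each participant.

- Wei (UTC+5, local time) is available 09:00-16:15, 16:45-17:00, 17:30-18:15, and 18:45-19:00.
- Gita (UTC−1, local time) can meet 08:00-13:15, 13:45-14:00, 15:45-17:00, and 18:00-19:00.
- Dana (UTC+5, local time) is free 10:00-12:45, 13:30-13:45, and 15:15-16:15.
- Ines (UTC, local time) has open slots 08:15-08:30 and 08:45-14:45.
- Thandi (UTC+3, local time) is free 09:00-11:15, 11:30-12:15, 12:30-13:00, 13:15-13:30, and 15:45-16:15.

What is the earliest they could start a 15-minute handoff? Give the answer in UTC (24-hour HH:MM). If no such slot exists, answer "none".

Wei → UTC: 04:00–11:15, 11:45–12:00, 12:30–13:15, 13:45–14:00.
Gita → UTC: 09:00–14:15, 14:45–15:00, 16:45–18:00, 19:00–20:00.
Dana → UTC: 05:00–07:45, 08:30–08:45, 10:15–11:15.
Ines → UTC: 08:15–08:30, 08:45–14:45.
Thandi → UTC: 06:00–08:15, 08:30–09:15, 09:30–10:00, 10:15–10:30, 12:45–13:15.
Wei ∩ Gita: 09:00–11:15, 11:45–12:00, 12:30–13:15, 13:45–14:00.
Wei ∩ Gita ∩ Dana: 10:15–11:15.
Wei ∩ Gita ∩ Dana ∩ Ines: 10:15–11:15.
Wei ∩ Gita ∩ Dana ∩ Ines ∩ Thandi: 10:15–10:30.
Windows ≥ 15 min: 10:15–10:30.
Earliest such window starts at 10:15.

10:15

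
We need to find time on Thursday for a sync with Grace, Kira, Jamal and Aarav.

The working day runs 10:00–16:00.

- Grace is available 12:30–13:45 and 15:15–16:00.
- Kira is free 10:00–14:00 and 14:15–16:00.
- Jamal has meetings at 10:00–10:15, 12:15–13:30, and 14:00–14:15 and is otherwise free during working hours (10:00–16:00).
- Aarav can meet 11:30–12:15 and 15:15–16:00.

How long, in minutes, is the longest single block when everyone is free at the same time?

Jamal free within 10:00–16:00: 10:15–12:15, 13:30–14:00, 14:15–16:00.
Grace ∩ Kira: 12:30–13:45, 15:15–16:00.
Grace ∩ Kira ∩ Jamal: 13:30–13:45, 15:15–16:00.
Grace ∩ Kira ∩ Jamal ∩ Aarav: 15:15–16:00.
Single common window of 45 minutes.

45 minutes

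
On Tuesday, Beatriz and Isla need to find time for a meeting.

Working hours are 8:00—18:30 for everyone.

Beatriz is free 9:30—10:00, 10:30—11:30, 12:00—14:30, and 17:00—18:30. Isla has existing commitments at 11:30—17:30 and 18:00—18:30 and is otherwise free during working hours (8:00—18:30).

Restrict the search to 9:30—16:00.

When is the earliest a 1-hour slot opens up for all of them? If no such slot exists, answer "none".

10:30

Isla free within 08:00–18:30: 08:00–11:30, 17:30–18:00.
Beatriz ∩ Isla: 09:30–10:00, 10:30–11:30, 17:30–18:00.
Restricted to 09:30–16:00: 09:30–10:00, 10:30–11:30.
Windows ≥ 60 min: 10:30–11:30.
Earliest such window starts at 10:30.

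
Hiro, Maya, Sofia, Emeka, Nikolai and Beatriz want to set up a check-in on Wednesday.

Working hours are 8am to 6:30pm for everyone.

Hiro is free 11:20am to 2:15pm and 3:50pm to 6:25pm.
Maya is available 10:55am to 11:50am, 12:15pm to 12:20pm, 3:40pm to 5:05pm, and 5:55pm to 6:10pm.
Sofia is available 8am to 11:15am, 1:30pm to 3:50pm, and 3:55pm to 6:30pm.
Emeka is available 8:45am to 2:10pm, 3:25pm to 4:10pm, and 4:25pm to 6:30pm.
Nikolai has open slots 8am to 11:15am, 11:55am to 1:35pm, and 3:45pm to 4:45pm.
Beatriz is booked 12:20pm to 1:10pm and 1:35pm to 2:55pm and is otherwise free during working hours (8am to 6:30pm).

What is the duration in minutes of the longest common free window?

20 minutes

Beatriz free within 08:00–18:30: 08:00–12:20, 13:10–13:35, 14:55–18:30.
Hiro ∩ Maya: 11:20–11:50, 12:15–12:20, 15:50–17:05, 17:55–18:10.
Hiro ∩ Maya ∩ Sofia: 15:55–17:05, 17:55–18:10.
Hiro ∩ Maya ∩ Sofia ∩ Emeka: 15:55–16:10, 16:25–17:05, 17:55–18:10.
Hiro ∩ Maya ∩ Sofia ∩ Emeka ∩ Nikolai: 15:55–16:10, 16:25–16:45.
Hiro ∩ Maya ∩ Sofia ∩ Emeka ∩ Nikolai ∩ Beatriz: 15:55–16:10, 16:25–16:45.
Common window lengths: 15, 20 min; longest is 20.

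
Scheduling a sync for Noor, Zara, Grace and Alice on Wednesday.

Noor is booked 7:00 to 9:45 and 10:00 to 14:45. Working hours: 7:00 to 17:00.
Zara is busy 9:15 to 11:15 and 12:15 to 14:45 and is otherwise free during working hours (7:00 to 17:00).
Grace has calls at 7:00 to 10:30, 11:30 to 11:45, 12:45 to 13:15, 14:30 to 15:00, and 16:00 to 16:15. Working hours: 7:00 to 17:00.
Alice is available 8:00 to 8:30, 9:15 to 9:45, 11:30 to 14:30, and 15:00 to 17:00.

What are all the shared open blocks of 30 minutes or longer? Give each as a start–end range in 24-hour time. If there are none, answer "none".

15:00–16:00, 16:15–17:00

Noor free within 07:00–17:00: 09:45–10:00, 14:45–17:00.
Zara free within 07:00–17:00: 07:00–09:15, 11:15–12:15, 14:45–17:00.
Grace free within 07:00–17:00: 10:30–11:30, 11:45–12:45, 13:15–14:30, 15:00–16:00, 16:15–17:00.
Noor ∩ Zara: 14:45–17:00.
Noor ∩ Zara ∩ Grace: 15:00–16:00, 16:15–17:00.
Noor ∩ Zara ∩ Grace ∩ Alice: 15:00–16:00, 16:15–17:00.
Windows ≥ 30 min: 15:00–16:00, 16:15–17:00.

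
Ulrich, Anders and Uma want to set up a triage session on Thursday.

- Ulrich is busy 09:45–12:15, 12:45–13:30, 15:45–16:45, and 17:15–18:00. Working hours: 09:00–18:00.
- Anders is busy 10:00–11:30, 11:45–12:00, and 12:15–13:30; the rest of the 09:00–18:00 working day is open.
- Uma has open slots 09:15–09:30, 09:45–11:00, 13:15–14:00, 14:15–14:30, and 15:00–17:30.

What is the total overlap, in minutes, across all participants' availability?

Ulrich free within 09:00–18:00: 09:00–09:45, 12:15–12:45, 13:30–15:45, 16:45–17:15.
Anders free within 09:00–18:00: 09:00–10:00, 11:30–11:45, 12:00–12:15, 13:30–18:00.
Ulrich ∩ Anders: 09:00–09:45, 13:30–15:45, 16:45–17:15.
Ulrich ∩ Anders ∩ Uma: 09:15–09:30, 13:30–14:00, 14:15–14:30, 15:00–15:45, 16:45–17:15.
Total common minutes: 15 + 30 + 15 + 45 + 30 = 135.

135 minutes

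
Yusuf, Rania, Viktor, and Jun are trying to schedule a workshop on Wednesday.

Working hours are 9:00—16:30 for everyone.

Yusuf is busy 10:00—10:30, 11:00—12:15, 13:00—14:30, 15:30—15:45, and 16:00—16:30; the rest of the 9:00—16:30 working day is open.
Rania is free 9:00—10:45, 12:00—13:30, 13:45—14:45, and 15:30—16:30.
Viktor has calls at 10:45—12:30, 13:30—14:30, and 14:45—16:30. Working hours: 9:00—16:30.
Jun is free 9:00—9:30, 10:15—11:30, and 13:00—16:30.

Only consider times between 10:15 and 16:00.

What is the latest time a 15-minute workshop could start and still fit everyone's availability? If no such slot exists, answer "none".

Yusuf free within 09:00–16:30: 09:00–10:00, 10:30–11:00, 12:15–13:00, 14:30–15:30, 15:45–16:00.
Viktor free within 09:00–16:30: 09:00–10:45, 12:30–13:30, 14:30–14:45.
Yusuf ∩ Rania: 09:00–10:00, 10:30–10:45, 12:15–13:00, 14:30–14:45, 15:45–16:00.
Yusuf ∩ Rania ∩ Viktor: 09:00–10:00, 10:30–10:45, 12:30–13:00, 14:30–14:45.
Yusuf ∩ Rania ∩ Viktor ∩ Jun: 09:00–09:30, 10:30–10:45, 14:30–14:45.
Restricted to 10:15–16:00: 10:30–10:45, 14:30–14:45.
Windows ≥ 15 min: 10:30–10:45, 14:30–14:45.
Latest start in the last window 14:30–14:45 is 14:45 − 15 min = 14:30.

14:30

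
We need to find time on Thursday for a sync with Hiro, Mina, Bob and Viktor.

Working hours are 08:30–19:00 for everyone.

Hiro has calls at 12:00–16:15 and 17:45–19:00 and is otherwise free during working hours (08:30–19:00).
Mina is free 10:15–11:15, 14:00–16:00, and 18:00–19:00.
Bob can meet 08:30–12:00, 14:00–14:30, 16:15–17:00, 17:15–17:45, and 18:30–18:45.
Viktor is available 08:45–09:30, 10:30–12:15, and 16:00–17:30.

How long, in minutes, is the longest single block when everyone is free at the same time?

Hiro free within 08:30–19:00: 08:30–12:00, 16:15–17:45.
Hiro ∩ Mina: 10:15–11:15.
Hiro ∩ Mina ∩ Bob: 10:15–11:15.
Hiro ∩ Mina ∩ Bob ∩ Viktor: 10:30–11:15.
Single common window of 45 minutes.

45 minutes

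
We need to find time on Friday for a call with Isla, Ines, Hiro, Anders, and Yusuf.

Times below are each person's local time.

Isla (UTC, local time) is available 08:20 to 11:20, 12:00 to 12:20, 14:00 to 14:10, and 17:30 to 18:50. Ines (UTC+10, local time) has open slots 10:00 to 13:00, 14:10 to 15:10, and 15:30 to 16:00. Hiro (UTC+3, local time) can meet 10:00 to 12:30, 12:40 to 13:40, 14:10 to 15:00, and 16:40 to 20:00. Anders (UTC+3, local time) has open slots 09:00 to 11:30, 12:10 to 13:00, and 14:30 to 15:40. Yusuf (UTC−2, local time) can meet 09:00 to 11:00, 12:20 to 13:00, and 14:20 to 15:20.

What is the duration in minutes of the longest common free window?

Isla → UTC: 08:20–11:20, 12:00–12:20, 14:00–14:10, 17:30–18:50.
Ines → UTC: 00:00–03:00, 04:10–05:10, 05:30–06:00.
Hiro → UTC: 07:00–09:30, 09:40–10:40, 11:10–12:00, 13:40–17:00.
Anders → UTC: 06:00–08:30, 09:10–10:00, 11:30–12:40.
Yusuf → UTC: 11:00–13:00, 14:20–15:00, 16:20–17:20.
Isla ∩ Ines: (none).
Isla ∩ Ines ∩ Hiro: (none).
Isla ∩ Ines ∩ Hiro ∩ Anders: (none).
Isla ∩ Ines ∩ Hiro ∩ Anders ∩ Yusuf: (none).
No common window.

0 minutes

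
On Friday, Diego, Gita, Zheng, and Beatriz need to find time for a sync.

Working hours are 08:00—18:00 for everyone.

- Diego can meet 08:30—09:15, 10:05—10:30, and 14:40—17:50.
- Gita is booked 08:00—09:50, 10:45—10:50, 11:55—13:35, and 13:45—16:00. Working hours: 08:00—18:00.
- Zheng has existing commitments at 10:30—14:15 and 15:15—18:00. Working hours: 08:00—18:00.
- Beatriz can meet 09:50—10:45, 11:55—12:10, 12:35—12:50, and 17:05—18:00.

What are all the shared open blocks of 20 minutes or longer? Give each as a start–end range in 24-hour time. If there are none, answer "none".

10:05–10:30

Gita free within 08:00–18:00: 09:50–10:45, 10:50–11:55, 13:35–13:45, 16:00–18:00.
Zheng free within 08:00–18:00: 08:00–10:30, 14:15–15:15.
Diego ∩ Gita: 10:05–10:30, 16:00–17:50.
Diego ∩ Gita ∩ Zheng: 10:05–10:30.
Diego ∩ Gita ∩ Zheng ∩ Beatriz: 10:05–10:30.
Windows ≥ 20 min: 10:05–10:30.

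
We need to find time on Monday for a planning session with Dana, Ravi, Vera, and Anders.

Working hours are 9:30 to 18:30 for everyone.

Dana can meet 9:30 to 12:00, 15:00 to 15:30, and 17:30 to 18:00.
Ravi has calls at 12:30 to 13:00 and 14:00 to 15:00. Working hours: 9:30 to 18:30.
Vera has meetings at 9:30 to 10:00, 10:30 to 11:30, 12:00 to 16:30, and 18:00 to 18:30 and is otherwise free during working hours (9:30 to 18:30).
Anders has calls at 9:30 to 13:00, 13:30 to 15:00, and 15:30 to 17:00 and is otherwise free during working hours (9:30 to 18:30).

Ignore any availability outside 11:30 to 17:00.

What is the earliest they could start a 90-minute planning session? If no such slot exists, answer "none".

Ravi free within 09:30–18:30: 09:30–12:30, 13:00–14:00, 15:00–18:30.
Vera free within 09:30–18:30: 10:00–10:30, 11:30–12:00, 16:30–18:00.
Anders free within 09:30–18:30: 13:00–13:30, 15:00–15:30, 17:00–18:30.
Dana ∩ Ravi: 09:30–12:00, 15:00–15:30, 17:30–18:00.
Dana ∩ Ravi ∩ Vera: 10:00–10:30, 11:30–12:00, 17:30–18:00.
Dana ∩ Ravi ∩ Vera ∩ Anders: 17:30–18:00.
Restricted to 11:30–17:00: (none).
Windows ≥ 90 min: (none).

none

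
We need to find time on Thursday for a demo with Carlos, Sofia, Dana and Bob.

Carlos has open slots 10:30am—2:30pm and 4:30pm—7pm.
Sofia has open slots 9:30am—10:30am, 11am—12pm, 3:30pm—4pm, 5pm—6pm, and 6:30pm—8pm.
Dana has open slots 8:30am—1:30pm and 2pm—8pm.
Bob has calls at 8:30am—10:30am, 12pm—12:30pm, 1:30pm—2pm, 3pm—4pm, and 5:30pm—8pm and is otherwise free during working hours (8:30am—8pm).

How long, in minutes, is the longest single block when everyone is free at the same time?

60 minutes

Bob free within 08:30–20:00: 10:30–12:00, 12:30–13:30, 14:00–15:00, 16:00–17:30.
Carlos ∩ Sofia: 11:00–12:00, 17:00–18:00, 18:30–19:00.
Carlos ∩ Sofia ∩ Dana: 11:00–12:00, 17:00–18:00, 18:30–19:00.
Carlos ∩ Sofia ∩ Dana ∩ Bob: 11:00–12:00, 17:00–17:30.
Common window lengths: 60, 30 min; longest is 60.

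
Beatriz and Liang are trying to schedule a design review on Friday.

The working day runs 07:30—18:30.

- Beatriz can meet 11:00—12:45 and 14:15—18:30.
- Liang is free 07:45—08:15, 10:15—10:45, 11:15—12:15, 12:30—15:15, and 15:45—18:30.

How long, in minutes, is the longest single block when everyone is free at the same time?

Beatriz ∩ Liang: 11:15–12:15, 12:30–12:45, 14:15–15:15, 15:45–18:30.
Common window lengths: 60, 15, 60, 165 min; longest is 165.

165 minutes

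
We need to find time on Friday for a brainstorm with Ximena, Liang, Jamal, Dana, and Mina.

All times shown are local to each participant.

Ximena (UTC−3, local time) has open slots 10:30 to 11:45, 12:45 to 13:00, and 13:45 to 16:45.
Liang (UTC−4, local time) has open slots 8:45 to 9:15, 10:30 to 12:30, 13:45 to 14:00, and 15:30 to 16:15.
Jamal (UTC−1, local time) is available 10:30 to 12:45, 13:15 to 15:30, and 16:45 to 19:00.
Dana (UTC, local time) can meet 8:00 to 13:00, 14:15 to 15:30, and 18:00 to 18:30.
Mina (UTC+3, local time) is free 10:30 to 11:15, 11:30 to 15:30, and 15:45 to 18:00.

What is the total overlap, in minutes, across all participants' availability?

Ximena → UTC: 13:30–14:45, 15:45–16:00, 16:45–19:45.
Liang → UTC: 12:45–13:15, 14:30–16:30, 17:45–18:00, 19:30–20:15.
Jamal → UTC: 11:30–13:45, 14:15–16:30, 17:45–20:00.
Dana → UTC: 08:00–13:00, 14:15–15:30, 18:00–18:30.
Mina → UTC: 07:30–08:15, 08:30–12:30, 12:45–15:00.
Ximena ∩ Liang: 14:30–14:45, 15:45–16:00, 17:45–18:00, 19:30–19:45.
Ximena ∩ Liang ∩ Jamal: 14:30–14:45, 15:45–16:00, 17:45–18:00, 19:30–19:45.
Ximena ∩ Liang ∩ Jamal ∩ Dana: 14:30–14:45.
Ximena ∩ Liang ∩ Jamal ∩ Dana ∩ Mina: 14:30–14:45.
Total common minutes: 15.

15 minutes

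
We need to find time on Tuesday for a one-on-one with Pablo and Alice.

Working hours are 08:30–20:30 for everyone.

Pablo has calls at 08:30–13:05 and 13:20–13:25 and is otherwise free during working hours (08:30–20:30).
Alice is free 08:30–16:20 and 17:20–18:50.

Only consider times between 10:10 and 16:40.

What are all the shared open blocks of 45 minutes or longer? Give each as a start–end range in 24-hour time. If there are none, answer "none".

Pablo free within 08:30–20:30: 13:05–13:20, 13:25–20:30.
Pablo ∩ Alice: 13:05–13:20, 13:25–16:20, 17:20–18:50.
Restricted to 10:10–16:40: 13:05–13:20, 13:25–16:20.
Windows ≥ 45 min: 13:25–16:20.

13:25–16:20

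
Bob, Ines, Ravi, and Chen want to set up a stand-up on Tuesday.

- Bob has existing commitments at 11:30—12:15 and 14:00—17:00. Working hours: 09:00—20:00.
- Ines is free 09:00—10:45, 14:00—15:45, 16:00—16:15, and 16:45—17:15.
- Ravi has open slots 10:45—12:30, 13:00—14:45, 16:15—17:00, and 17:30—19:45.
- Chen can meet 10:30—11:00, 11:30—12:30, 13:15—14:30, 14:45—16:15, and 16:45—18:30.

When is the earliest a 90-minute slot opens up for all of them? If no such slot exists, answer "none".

Bob free within 09:00–20:00: 09:00–11:30, 12:15–14:00, 17:00–20:00.
Bob ∩ Ines: 09:00–10:45, 17:00–17:15.
Bob ∩ Ines ∩ Ravi: (none).
Bob ∩ Ines ∩ Ravi ∩ Chen: (none).
Windows ≥ 90 min: (none).

none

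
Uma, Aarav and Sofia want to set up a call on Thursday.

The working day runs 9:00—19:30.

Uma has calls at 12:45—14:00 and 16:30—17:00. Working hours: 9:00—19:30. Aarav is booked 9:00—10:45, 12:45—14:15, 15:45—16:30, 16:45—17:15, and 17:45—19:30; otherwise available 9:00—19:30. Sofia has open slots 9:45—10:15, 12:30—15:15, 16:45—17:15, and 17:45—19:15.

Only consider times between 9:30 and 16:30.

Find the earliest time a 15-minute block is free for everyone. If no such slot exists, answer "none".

12:30

Uma free within 09:00–19:30: 09:00–12:45, 14:00–16:30, 17:00–19:30.
Aarav free within 09:00–19:30: 10:45–12:45, 14:15–15:45, 16:30–16:45, 17:15–17:45.
Uma ∩ Aarav: 10:45–12:45, 14:15–15:45, 17:15–17:45.
Uma ∩ Aarav ∩ Sofia: 12:30–12:45, 14:15–15:15.
Restricted to 09:30–16:30: 12:30–12:45, 14:15–15:15.
Windows ≥ 15 min: 12:30–12:45, 14:15–15:15.
Earliest such window starts at 12:30.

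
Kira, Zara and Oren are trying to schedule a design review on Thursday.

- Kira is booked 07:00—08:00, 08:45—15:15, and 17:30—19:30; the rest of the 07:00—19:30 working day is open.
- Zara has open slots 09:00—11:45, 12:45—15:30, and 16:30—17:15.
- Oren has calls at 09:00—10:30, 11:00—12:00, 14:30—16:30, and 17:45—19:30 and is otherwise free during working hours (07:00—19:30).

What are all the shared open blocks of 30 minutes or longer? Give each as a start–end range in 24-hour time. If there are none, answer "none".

16:30–17:15

Kira free within 07:00–19:30: 08:00–08:45, 15:15–17:30.
Oren free within 07:00–19:30: 07:00–09:00, 10:30–11:00, 12:00–14:30, 16:30–17:45.
Kira ∩ Zara: 15:15–15:30, 16:30–17:15.
Kira ∩ Zara ∩ Oren: 16:30–17:15.
Windows ≥ 30 min: 16:30–17:15.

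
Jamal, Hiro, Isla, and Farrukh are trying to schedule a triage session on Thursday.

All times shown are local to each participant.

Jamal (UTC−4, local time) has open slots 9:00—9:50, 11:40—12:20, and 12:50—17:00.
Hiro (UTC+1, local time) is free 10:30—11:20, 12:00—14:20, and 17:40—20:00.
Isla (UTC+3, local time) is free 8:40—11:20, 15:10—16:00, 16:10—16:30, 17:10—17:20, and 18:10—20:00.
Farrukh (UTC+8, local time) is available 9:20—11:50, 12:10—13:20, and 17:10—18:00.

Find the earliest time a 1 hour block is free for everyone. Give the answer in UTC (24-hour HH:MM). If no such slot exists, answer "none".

Jamal → UTC: 13:00–13:50, 15:40–16:20, 16:50–21:00.
Hiro → UTC: 09:30–10:20, 11:00–13:20, 16:40–19:00.
Isla → UTC: 05:40–08:20, 12:10–13:00, 13:10–13:30, 14:10–14:20, 15:10–17:00.
Farrukh → UTC: 01:20–03:50, 04:10–05:20, 09:10–10:00.
Jamal ∩ Hiro: 13:00–13:20, 16:50–19:00.
Jamal ∩ Hiro ∩ Isla: 13:10–13:20, 16:50–17:00.
Jamal ∩ Hiro ∩ Isla ∩ Farrukh: (none).
Windows ≥ 60 min: (none).

none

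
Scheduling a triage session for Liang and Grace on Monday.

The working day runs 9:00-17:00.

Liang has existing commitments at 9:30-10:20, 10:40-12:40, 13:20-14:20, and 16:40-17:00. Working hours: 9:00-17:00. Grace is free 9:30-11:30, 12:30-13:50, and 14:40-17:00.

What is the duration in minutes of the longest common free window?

120 minutes

Liang free within 09:00–17:00: 09:00–09:30, 10:20–10:40, 12:40–13:20, 14:20–16:40.
Liang ∩ Grace: 10:20–10:40, 12:40–13:20, 14:40–16:40.
Common window lengths: 20, 40, 120 min; longest is 120.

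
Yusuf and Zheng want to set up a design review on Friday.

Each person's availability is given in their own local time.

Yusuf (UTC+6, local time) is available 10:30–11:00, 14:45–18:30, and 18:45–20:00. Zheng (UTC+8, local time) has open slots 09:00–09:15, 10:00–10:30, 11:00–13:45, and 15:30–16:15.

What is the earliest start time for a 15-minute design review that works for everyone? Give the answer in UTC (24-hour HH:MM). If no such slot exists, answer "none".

Yusuf → UTC: 04:30–05:00, 08:45–12:30, 12:45–14:00.
Zheng → UTC: 01:00–01:15, 02:00–02:30, 03:00–05:45, 07:30–08:15.
Yusuf ∩ Zheng: 04:30–05:00.
Windows ≥ 15 min: 04:30–05:00.
Earliest such window starts at 04:30.

04:30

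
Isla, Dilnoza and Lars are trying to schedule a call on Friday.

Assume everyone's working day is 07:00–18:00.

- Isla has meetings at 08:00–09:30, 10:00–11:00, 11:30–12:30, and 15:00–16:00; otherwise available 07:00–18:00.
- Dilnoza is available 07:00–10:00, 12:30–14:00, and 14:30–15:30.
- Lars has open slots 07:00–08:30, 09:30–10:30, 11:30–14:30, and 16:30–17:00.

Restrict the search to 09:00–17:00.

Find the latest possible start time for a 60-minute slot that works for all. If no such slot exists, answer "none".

Isla free within 07:00–18:00: 07:00–08:00, 09:30–10:00, 11:00–11:30, 12:30–15:00, 16:00–18:00.
Isla ∩ Dilnoza: 07:00–08:00, 09:30–10:00, 12:30–14:00, 14:30–15:00.
Isla ∩ Dilnoza ∩ Lars: 07:00–08:00, 09:30–10:00, 12:30–14:00.
Restricted to 09:00–17:00: 09:30–10:00, 12:30–14:00.
Windows ≥ 60 min: 12:30–14:00.
Latest start in the last window 12:30–14:00 is 14:00 − 60 min = 13:00.

13:00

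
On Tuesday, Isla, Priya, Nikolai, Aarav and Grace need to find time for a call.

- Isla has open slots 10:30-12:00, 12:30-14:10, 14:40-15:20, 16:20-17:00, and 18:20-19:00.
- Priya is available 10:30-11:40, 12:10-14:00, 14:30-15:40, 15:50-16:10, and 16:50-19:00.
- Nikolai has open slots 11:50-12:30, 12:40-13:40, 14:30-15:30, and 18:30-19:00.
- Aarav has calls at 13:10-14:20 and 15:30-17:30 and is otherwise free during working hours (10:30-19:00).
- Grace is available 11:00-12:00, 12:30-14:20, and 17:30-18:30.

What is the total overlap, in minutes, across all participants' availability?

30 minutes

Aarav free within 10:30–19:00: 10:30–13:10, 14:20–15:30, 17:30–19:00.
Isla ∩ Priya: 10:30–11:40, 12:30–14:00, 14:40–15:20, 16:50–17:00, 18:20–19:00.
Isla ∩ Priya ∩ Nikolai: 12:40–13:40, 14:40–15:20, 18:30–19:00.
Isla ∩ Priya ∩ Nikolai ∩ Aarav: 12:40–13:10, 14:40–15:20, 18:30–19:00.
Isla ∩ Priya ∩ Nikolai ∩ Aarav ∩ Grace: 12:40–13:10.
Total common minutes: 30.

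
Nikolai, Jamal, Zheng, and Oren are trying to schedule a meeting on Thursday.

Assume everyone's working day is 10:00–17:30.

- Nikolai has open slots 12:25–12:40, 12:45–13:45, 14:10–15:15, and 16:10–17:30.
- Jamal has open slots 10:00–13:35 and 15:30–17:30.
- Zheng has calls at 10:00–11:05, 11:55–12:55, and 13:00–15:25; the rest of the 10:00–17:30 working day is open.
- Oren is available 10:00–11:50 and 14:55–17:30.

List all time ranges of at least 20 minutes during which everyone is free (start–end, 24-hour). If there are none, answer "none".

16:10–17:30

Zheng free within 10:00–17:30: 11:05–11:55, 12:55–13:00, 15:25–17:30.
Nikolai ∩ Jamal: 12:25–12:40, 12:45–13:35, 16:10–17:30.
Nikolai ∩ Jamal ∩ Zheng: 12:55–13:00, 16:10–17:30.
Nikolai ∩ Jamal ∩ Zheng ∩ Oren: 16:10–17:30.
Windows ≥ 20 min: 16:10–17:30.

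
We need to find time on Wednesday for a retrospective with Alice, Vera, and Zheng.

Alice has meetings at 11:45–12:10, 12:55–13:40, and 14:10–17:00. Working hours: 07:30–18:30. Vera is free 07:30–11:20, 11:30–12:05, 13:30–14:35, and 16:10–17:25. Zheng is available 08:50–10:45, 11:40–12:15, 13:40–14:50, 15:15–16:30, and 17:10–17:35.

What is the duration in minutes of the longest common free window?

115 minutes

Alice free within 07:30–18:30: 07:30–11:45, 12:10–12:55, 13:40–14:10, 17:00–18:30.
Alice ∩ Vera: 07:30–11:20, 11:30–11:45, 13:40–14:10, 17:00–17:25.
Alice ∩ Vera ∩ Zheng: 08:50–10:45, 11:40–11:45, 13:40–14:10, 17:10–17:25.
Common window lengths: 115, 5, 30, 15 min; longest is 115.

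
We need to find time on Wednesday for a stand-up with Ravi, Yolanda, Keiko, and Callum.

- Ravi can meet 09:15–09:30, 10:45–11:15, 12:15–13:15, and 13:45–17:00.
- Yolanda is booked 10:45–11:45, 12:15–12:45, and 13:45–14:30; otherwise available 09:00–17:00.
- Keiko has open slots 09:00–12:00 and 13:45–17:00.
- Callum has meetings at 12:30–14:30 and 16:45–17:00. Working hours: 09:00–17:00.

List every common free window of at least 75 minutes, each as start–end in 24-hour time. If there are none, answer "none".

14:30–16:45

Yolanda free within 09:00–17:00: 09:00–10:45, 11:45–12:15, 12:45–13:45, 14:30–17:00.
Callum free within 09:00–17:00: 09:00–12:30, 14:30–16:45.
Ravi ∩ Yolanda: 09:15–09:30, 12:45–13:15, 14:30–17:00.
Ravi ∩ Yolanda ∩ Keiko: 09:15–09:30, 14:30–17:00.
Ravi ∩ Yolanda ∩ Keiko ∩ Callum: 09:15–09:30, 14:30–16:45.
Windows ≥ 75 min: 14:30–16:45.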